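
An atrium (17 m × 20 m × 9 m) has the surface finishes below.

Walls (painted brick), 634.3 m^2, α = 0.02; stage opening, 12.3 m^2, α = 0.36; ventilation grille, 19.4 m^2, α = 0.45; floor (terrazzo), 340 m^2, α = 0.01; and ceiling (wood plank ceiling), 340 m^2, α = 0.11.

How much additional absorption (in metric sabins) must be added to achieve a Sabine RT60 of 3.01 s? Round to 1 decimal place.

Summing Sᵢαᵢ: 12.686 + 4.428 + 8.730 + 3.400 + 37.400 → A₁ = 66.644 sabins.
For T = 3.01 s, need A₂ = 0.161·V/T = 0.161·3060/3.01 = 163.674 sabins.
Shortfall: 163.674 − 66.644 = 97.0 sabins.

97.0 sabins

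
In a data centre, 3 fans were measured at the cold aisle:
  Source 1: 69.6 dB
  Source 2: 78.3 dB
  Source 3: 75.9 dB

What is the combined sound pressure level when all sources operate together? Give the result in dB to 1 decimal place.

80.6 dB

Sum in the linear (power) domain: Σ 10^(Lᵢ/10) = 10^(69.6/10) + 10^(78.3/10) + 10^(75.9/10) = 1.156e+08.
L_total = 10·log₁₀(1.156e+08) = 80.6 dB.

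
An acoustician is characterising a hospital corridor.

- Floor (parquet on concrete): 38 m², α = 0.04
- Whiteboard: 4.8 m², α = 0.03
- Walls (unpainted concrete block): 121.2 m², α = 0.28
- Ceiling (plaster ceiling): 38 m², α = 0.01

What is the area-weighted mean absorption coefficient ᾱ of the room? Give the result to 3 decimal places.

S = Σ Sᵢ = 38 + 4.8 + 121.2 + 38 = 202.0 m².
A = 38·0.04 + 4.8·0.03 + 121.2·0.28 + 38·0.01 = 35.980 sabins.
ᾱ = 35.980 / 202.0 = 0.178.

0.178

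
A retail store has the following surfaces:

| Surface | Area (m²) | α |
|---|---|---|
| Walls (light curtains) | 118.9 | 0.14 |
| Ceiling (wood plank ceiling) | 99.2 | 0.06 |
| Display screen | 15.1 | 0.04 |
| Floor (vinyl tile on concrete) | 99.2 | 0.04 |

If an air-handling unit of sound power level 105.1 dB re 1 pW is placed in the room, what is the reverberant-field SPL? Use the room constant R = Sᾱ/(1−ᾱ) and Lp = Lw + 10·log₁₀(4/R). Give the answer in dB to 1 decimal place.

Σ(Sᵢαᵢ) = 118.9×0.14 + 99.2×0.06 + 15.1×0.04 + 99.2×0.04 = 27.170; total area S = 332.4 m².
ᾱ = 0.0817, so room constant R = A/(1−ᾱ) = 29.587 m².
Lp = 105.1 + 10·log₁₀(4/29.587) = 105.1 + (-8.69) = 96.4 dB.

96.4 dB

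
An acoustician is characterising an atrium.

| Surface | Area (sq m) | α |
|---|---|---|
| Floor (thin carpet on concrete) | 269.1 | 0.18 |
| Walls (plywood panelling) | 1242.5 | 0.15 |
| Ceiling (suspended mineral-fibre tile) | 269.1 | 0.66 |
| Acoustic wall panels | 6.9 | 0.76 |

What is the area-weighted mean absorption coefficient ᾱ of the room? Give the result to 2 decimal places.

0.23

S = Σ Sᵢ = 269.1 + 1242.5 + 269.1 + 6.9 = 1787.6 sq m.
Weighted sum Σ Sα = 417.663.
ᾱ = A/S = 0.23.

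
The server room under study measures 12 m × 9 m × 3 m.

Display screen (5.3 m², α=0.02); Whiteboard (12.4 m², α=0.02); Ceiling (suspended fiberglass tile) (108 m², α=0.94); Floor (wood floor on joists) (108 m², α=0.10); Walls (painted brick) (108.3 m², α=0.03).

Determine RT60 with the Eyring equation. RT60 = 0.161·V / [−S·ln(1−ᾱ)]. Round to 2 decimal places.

0.37 seconds

Total surface area S = 5.3 + 12.4 + 108 + 108 + 108.3 = 342.0 m².
Absorption A = 5.3·0.02 + 12.4·0.02 + 108·0.94 + 108·0.10 + 108.3·0.03 = 115.923 sabins.
ᾱ = 115.923 / 342.0 = 0.3390.
Eyring denominator: −S ln(1−ᾱ) = 141.588.
V = 12 × 9 × 3 = 324 m³.
T = 0.161·V/[−S·ln(1−ᾱ)] = 0.161·324/141.588 = 0.37 s.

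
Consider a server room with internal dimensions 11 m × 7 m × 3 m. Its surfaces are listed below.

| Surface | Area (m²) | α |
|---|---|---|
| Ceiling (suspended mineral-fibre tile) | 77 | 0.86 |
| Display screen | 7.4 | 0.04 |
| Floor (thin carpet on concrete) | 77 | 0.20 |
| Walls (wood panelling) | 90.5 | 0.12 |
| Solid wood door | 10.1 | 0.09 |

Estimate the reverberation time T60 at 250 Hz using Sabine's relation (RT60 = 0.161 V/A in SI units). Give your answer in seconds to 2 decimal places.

0.40 s

Equivalent absorption area: A = 77×0.86 + 7.4×0.04 + 77×0.20 + 90.5×0.12 + 10.1×0.09 = 93.685 m².
V = 11·7·3 = 231 m³.
T = 0.161 V/A = 0.161·231/93.685 = 0.40 s.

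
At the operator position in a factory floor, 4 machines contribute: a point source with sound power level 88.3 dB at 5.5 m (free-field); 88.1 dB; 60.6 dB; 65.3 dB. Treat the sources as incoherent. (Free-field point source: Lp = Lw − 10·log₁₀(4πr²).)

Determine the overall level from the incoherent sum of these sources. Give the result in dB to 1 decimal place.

Source at 5.5 m: Lp = 88.3 − 10·log₁₀(4π·5.5²) = 88.3 − 10·log₁₀(380.133) = 62.5 dB.
Σ 10^(Lᵢ/10) = 6.52e+08.
Combined level = 10 log₁₀(6.52e+08) = 88.1 dB.

88.1 dB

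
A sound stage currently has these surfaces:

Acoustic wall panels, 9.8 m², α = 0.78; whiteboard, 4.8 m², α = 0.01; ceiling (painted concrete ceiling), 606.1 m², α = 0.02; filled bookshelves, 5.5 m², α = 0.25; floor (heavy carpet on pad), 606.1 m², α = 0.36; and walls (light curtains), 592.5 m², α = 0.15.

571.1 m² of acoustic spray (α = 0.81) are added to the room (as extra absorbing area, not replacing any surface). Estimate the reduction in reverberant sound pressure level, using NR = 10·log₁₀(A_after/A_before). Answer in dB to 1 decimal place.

3.8 dB

Total absorption A_before = 9.8·0.78 + 4.8·0.01 + 606.1·0.02 + 5.5·0.25 + 606.1·0.36 + 592.5·0.15
  = 7.644 + 0.048 + 12.122 + 1.375 + 218.196 + 88.875 = 328.260 m² sabins.
Added absorption = 571.1 × 0.81 = 462.591 sabins.
New total A_after = 790.851 sabins.
NR = 10·log₁₀(790.851/328.260) = 3.8 dB.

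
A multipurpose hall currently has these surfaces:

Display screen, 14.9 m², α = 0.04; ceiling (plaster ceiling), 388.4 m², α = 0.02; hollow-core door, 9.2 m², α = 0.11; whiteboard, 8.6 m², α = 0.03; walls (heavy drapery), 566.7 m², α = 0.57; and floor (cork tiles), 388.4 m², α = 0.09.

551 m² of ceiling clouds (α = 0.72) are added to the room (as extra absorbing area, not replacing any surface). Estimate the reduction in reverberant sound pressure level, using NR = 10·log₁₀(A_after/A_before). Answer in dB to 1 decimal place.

3.2 dB

Total absorption A_before = 14.9*0.04 + 388.4*0.02 + 9.2*0.11 + 8.6*0.03 + 566.7*0.57 + 388.4*0.09
  = 0.596 + 7.768 + 1.012 + 0.258 + 323.019 + 34.956 = 367.609 m² sabins.
Treatment contributes 551·0.72 = 396.720 sabins.
A_after = 367.609 + 396.720 = 764.329 sabins.
NR = 10·log₁₀(764.329/367.609) = 3.2 dB.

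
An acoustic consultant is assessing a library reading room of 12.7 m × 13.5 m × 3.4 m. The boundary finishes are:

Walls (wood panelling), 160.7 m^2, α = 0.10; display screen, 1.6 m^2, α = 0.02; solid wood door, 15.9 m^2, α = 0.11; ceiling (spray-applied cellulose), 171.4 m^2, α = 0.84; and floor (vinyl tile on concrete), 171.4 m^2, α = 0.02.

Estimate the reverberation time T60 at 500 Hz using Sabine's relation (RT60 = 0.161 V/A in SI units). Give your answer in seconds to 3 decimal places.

Equivalent absorption area: A = 160.7*0.10 + 1.6*0.02 + 15.9*0.11 + 171.4*0.84 + 171.4*0.02 = 165.255 m^2.
Room volume: 582.93 m³.
Sabine: RT60 = 0.161 × 582.93 / 165.255 = 0.568 s.

0.568 s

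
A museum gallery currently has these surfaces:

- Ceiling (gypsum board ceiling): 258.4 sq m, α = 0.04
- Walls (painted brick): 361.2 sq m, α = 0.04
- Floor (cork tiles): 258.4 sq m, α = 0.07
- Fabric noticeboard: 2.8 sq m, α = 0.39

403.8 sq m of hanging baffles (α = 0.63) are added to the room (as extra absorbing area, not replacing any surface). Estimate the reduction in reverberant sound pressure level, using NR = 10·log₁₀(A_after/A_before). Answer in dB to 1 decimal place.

Equivalent absorption area: A_before = 258.4·0.04 + 361.2·0.04 + 258.4·0.07 + 2.8·0.39 = 43.964 sq m.
Added absorption = 403.8 × 0.63 = 254.394 sabins.
A_after = 43.964 + 254.394 = 298.358 sabins.
Reduction = 10 log₁₀(A_after/A_before) = 10 log₁₀(6.7864) = 8.3 dB.

8.3 dB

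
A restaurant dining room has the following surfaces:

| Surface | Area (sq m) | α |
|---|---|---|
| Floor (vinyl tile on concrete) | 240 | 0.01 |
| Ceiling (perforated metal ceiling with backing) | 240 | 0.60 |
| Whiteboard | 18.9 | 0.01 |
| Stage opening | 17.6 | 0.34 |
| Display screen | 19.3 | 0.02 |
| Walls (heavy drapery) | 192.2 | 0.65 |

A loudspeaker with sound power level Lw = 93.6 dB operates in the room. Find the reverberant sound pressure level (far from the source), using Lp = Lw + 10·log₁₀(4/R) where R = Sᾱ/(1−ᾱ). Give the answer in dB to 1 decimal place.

73.1 dB

A = 277.889 sabins; S = 728.0 sq m.
ᾱ = 0.3817, so room constant R = A/(1−ᾱ) = 449.440 sq m.
Lp = 93.6 + 10·log₁₀(4/449.440) = 93.6 + (-20.51) = 73.1 dB.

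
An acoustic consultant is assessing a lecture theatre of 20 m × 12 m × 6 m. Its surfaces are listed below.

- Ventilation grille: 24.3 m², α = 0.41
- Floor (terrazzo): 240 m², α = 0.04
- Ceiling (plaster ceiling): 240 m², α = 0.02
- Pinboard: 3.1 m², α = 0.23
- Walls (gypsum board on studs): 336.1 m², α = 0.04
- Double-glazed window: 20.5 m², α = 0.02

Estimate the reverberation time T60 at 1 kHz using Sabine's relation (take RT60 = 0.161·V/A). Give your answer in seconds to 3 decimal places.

5.955 s

Equivalent absorption area: A = 24.3·0.41 + 240·0.04 + 240·0.02 + 3.1·0.23 + 336.1·0.04 + 20.5·0.02 = 38.930 m².
Volume V = 20 × 12 × 6 = 1440 m³.
Sabine: RT60 = 0.161 × 1440 / 38.930 = 5.955 s.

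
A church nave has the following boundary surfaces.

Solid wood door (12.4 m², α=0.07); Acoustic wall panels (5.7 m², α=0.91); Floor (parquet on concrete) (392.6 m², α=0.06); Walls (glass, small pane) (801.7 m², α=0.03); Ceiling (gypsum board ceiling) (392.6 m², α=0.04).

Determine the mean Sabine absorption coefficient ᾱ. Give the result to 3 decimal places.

Total surface area S = 1605.0 m².
Σ(Sᵢαᵢ) = 12.4·0.07 + 5.7·0.91 + 392.6·0.06 + 801.7·0.03 + 392.6·0.04 = 69.366.
ᾱ = 69.366 / 1605.0 = 0.043.

0.043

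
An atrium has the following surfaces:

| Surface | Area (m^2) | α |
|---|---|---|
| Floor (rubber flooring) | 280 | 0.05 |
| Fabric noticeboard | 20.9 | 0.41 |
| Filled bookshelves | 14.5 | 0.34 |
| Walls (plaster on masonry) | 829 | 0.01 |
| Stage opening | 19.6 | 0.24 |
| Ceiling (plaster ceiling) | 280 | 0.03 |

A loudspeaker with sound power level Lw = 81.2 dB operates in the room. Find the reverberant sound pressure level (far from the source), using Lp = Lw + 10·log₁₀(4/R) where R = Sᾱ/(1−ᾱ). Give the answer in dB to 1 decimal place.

70.2 dB

A = 48.893 sabins; S = 1444.0 m^2.
ᾱ = 48.893/1444.0 = 0.0339; R = Sᾱ/(1−ᾱ) = 48.893/(1−0.0339) = 50.609 m^2.
Lp = Lw + 10 log₁₀(4/R) = 81.2 -11.02 = 70.2 dB.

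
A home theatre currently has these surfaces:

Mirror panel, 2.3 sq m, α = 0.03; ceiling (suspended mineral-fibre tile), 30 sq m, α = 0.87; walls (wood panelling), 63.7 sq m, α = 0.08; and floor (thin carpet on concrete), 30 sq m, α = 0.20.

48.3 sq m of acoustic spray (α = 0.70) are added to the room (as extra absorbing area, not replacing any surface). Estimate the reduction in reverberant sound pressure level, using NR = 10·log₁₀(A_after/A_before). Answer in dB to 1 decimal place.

2.8 dB

A_before = Σ Sᵢαᵢ = 2.3×0.03 + 30×0.87 + 63.7×0.08 + 30×0.20 = 37.265 sabins.
Treatment contributes 48.3·0.70 = 33.810 sabins.
A_after = 37.265 + 33.810 = 71.075 sabins.
Reduction = 10 log₁₀(A_after/A_before) = 10 log₁₀(1.9073) = 2.8 dB.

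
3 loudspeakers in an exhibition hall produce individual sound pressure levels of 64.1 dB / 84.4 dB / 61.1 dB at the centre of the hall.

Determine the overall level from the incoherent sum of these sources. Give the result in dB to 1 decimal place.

84.5 dB

Sum in the linear (power) domain: Σ 10^(Lᵢ/10) = 10^(64.1/10) + 10^(84.4/10) + 10^(61.1/10) = 2.793e+08.
Combined level = 10 log₁₀(2.793e+08) = 84.5 dB.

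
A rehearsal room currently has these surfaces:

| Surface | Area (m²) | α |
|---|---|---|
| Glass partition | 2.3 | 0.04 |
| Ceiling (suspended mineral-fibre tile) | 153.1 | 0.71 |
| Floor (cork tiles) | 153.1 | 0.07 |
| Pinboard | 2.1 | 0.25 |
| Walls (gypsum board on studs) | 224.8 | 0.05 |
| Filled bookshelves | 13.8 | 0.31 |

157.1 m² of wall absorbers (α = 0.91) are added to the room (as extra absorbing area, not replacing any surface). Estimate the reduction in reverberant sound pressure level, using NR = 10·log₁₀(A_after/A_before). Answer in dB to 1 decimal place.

3.1 dB

Summing Sᵢαᵢ: 0.092 + 108.701 + 10.717 + 0.525 + 11.240 + 4.278 → A_before = 135.553 sabins.
Treatment contributes 157.1·0.91 = 142.961 sabins.
A_after = 135.553 + 142.961 = 278.514 sabins.
Reduction = 10 log₁₀(A_after/A_before) = 10 log₁₀(2.0547) = 3.1 dB.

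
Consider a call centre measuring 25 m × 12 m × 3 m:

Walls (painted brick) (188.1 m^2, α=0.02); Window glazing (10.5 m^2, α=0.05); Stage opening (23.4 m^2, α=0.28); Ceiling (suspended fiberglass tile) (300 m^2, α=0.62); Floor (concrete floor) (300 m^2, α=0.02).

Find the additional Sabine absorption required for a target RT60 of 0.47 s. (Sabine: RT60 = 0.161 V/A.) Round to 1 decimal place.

105.5 sabins

Total absorption A₁ = 188.1×0.02 + 10.5×0.05 + 23.4×0.28 + 300×0.62 + 300×0.02
  = 3.762 + 0.525 + 6.552 + 186.000 + 6.000 = 202.839 m^2 sabins.
For T = 0.47 s, need A₂ = 0.161·V/T = 0.161·900/0.47 = 308.298 sabins.
Additional absorption ΔA = 308.298 − 202.839 = 105.5 sabins.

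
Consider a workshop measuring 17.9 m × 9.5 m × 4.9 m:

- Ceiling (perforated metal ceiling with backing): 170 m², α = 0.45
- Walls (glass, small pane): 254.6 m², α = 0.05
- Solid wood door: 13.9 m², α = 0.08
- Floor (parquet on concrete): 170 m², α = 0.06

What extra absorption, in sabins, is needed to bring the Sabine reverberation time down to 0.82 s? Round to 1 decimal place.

Equivalent absorption area: A₁ = 170*0.45 + 254.6*0.05 + 13.9*0.08 + 170*0.06 = 100.542 m².
Target A₂ = 0.161·833.245/0.82 = 163.601 sabins (V = 833.245 m³).
Shortfall: 163.601 − 100.542 = 63.1 sabins.

63.1 sabins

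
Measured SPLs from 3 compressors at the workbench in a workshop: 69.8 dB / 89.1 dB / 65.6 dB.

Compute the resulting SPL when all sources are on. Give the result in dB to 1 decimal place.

89.2 dB

Σ 10^(Lᵢ/10) = 8.26e+08.
L_total = 10·log₁₀(8.26e+08) = 89.2 dB.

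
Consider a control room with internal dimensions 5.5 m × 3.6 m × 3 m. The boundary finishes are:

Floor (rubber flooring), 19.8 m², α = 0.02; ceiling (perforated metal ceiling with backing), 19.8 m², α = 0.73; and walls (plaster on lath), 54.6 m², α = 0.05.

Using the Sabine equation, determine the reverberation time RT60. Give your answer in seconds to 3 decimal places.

Summing Sᵢαᵢ: 0.396 + 14.454 + 2.730 → A = 17.580 sabins.
V = 5.5·3.6·3 = 59.4 m³.
Sabine: RT60 = 0.161 × 59.4 / 17.580 = 0.544 s.

0.544 s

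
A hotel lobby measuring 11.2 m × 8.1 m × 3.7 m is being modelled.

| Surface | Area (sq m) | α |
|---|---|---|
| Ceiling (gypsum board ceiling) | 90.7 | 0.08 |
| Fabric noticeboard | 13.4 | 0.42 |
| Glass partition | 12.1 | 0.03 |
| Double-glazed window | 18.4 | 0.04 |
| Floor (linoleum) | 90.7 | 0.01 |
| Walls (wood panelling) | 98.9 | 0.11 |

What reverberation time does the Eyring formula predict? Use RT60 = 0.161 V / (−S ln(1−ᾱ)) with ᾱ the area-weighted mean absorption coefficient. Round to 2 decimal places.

2.01 s

Total surface area S = 90.7 + 13.4 + 12.1 + 18.4 + 90.7 + 98.9 = 324.2 sq m.
Σ(Sᵢαᵢ) = 90.7·0.08 + 13.4·0.42 + 12.1·0.03 + 18.4·0.04 + 90.7·0.01 + 98.9·0.11 = 25.769.
ᾱ = 25.769 / 324.2 = 0.0795.
−S·ln(1−ᾱ) = −324.2 × ln(1 − 0.0795) = 26.856.
V = 11.2 × 8.1 × 3.7 = 335.664 m³.
T = 0.161·V/[−S·ln(1−ᾱ)] = 0.161·335.664/26.856 = 2.01 s.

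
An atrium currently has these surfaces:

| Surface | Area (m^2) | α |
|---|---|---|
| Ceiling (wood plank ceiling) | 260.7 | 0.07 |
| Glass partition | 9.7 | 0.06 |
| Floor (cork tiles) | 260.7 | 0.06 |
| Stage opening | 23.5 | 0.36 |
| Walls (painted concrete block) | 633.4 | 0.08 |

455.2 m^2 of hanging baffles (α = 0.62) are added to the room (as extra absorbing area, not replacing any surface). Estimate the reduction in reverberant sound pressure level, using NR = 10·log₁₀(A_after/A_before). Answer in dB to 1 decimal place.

6.0 dB

Total absorption A_before = 260.7·0.07 + 9.7·0.06 + 260.7·0.06 + 23.5·0.36 + 633.4·0.08
  = 18.249 + 0.582 + 15.642 + 8.460 + 50.672 = 93.605 m^2 sabins.
Added absorption = 455.2 × 0.62 = 282.224 sabins.
New total A_after = 375.829 sabins.
Reduction = 10 log₁₀(A_after/A_before) = 10 log₁₀(4.0151) = 6.0 dB.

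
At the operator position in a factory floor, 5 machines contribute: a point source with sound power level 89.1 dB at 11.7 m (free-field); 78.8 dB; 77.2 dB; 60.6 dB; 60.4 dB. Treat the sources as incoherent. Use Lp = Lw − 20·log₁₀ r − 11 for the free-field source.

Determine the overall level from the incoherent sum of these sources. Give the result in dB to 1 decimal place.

81.2 dB

Source at 11.7 m: Lp = 89.1 − 20·log₁₀(11.7) − 11 = 56.7 dB.
Converting to relative power and adding: 10^(56.7/10) + 10^(78.8/10) + 10^(77.2/10) + 10^(60.6/10) + 10^(60.4/10) = 1.311e+08.
Back to dB: 10·log₁₀ Σ = 81.2 dB.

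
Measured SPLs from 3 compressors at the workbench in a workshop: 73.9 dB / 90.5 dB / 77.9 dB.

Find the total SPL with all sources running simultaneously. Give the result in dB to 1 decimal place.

90.8 dB

Σ 10^(Lᵢ/10) = 1.208e+09.
Back to dB: 10·log₁₀ Σ = 90.8 dB.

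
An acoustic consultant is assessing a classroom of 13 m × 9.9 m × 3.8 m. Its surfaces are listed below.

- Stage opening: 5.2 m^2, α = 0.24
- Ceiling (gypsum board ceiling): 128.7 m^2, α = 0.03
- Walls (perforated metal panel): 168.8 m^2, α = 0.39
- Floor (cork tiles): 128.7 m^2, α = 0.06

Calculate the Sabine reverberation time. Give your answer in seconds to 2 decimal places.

1.00 s

Equivalent absorption area: A = 5.2*0.24 + 128.7*0.03 + 168.8*0.39 + 128.7*0.06 = 78.663 m^2.
Room volume: 489.06 m³.
Sabine: RT60 = 0.161 × 489.06 / 78.663 = 1.00 s.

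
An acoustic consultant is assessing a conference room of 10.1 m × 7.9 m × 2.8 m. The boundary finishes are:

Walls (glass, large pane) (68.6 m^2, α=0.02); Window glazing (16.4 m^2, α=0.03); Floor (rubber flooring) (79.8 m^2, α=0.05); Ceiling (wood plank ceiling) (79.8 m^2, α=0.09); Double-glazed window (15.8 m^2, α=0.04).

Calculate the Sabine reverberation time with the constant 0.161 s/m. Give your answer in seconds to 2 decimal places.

2.63 seconds

A = Σ Sᵢαᵢ = 68.6×0.02 + 16.4×0.03 + 79.8×0.05 + 79.8×0.09 + 15.8×0.04 = 13.668 sabins.
Volume V = 10.1 × 7.9 × 2.8 = 223.412 m³.
RT60 = 0.161 · V / A = 0.161 × 223.412 / 13.668 = 2.63 s.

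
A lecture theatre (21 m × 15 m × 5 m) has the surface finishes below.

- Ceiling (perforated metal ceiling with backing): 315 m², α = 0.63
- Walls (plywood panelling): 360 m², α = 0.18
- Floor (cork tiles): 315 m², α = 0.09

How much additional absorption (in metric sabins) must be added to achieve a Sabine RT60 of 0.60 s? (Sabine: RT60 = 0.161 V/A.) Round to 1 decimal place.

131.0 sabins

Total absorption A₁ = 315*0.63 + 360*0.18 + 315*0.09
  = 198.450 + 64.800 + 28.350 = 291.600 m² sabins.
For T = 0.60 s, need A₂ = 0.161·V/T = 0.161·1575/0.60 = 422.625 sabins.
Shortfall: 422.625 − 291.600 = 131.0 sabins.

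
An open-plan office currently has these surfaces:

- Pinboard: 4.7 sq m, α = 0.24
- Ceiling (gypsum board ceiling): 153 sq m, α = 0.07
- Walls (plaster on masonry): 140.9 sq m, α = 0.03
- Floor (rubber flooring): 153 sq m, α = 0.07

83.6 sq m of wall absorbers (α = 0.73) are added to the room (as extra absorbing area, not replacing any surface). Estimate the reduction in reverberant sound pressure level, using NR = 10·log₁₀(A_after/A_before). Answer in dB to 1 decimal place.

A_before = Σ Sᵢαᵢ = 4.7·0.24 + 153·0.07 + 140.9·0.03 + 153·0.07 = 26.775 sabins.
Added absorption = 83.6 × 0.73 = 61.028 sabins.
New total A_after = 87.803 sabins.
NR = 10·log₁₀(87.803/26.775) = 5.2 dB.

5.2 dB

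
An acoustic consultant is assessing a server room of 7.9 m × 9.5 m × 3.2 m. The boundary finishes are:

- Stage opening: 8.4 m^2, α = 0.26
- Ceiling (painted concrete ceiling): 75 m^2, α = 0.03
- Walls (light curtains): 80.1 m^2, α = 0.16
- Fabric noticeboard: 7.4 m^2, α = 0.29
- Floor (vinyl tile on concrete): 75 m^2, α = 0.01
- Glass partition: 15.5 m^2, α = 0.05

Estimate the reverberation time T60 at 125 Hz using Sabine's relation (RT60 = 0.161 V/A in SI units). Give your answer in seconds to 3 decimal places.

Total absorption A = 8.4·0.26 + 75·0.03 + 80.1·0.16 + 7.4·0.29 + 75·0.01 + 15.5·0.05
  = 2.184 + 2.250 + 12.816 + 2.146 + 0.750 + 0.775 = 20.921 m^2 sabins.
V = 7.9·9.5·3.2 = 240.16 m³.
Sabine: RT60 = 0.161 × 240.16 / 20.921 = 1.848 s.

1.848 s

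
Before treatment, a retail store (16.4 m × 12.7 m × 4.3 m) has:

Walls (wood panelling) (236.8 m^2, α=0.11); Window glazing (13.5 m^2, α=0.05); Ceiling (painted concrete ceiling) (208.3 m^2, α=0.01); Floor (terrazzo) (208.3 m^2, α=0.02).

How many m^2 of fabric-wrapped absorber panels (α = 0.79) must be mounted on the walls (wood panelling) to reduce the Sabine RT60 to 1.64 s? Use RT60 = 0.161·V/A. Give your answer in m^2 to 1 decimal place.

80.8

Total absorption A₁ = 236.8·0.11 + 13.5·0.05 + 208.3·0.01 + 208.3·0.02
  = 26.048 + 0.675 + 2.083 + 4.166 = 32.972 m^2 sabins.
Required A₂ = 0.161·895.604/1.64 = 87.922 sabins.
Absorption to add: 87.922 − 32.972 = 54.950 sabins.
Net gain per m^2: Δα = 0.79 − 0.11 = 0.68.
Panel area = 54.950 / 0.68 = 80.8 m^2.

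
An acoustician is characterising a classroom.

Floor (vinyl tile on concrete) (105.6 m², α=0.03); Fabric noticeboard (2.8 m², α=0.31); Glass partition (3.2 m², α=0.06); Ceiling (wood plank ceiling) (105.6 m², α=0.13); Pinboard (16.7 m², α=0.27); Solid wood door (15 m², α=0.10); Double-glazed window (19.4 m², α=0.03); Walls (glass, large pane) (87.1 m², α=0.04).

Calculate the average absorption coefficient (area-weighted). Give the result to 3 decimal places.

S = Σ Sᵢ = 105.6 + 2.8 + 3.2 + 105.6 + 16.7 + 15 + 19.4 + 87.1 = 355.4 m².
A = 105.6×0.03 + 2.8×0.31 + 3.2×0.06 + 105.6×0.13 + 16.7×0.27 + 15×0.10 + 19.4×0.03 + 87.1×0.04 = 28.031 sabins.
ᾱ = 28.031 / 355.4 = 0.079.

0.079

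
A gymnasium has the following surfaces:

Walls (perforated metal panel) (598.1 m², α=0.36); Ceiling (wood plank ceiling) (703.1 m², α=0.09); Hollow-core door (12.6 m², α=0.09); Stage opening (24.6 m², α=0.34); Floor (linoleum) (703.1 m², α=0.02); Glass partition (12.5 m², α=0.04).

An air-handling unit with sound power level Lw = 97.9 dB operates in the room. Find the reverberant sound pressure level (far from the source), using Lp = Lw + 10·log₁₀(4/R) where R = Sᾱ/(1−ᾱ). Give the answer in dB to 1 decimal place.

78.4 dB

Σ(Sᵢαᵢ) = 598.1×0.36 + 703.1×0.09 + 12.6×0.09 + 24.6×0.34 + 703.1×0.02 + 12.5×0.04 = 302.655; total area S = 2054.0 m².
ᾱ = 0.1473, so room constant R = A/(1−ᾱ) = 354.937 m².
Lp = 97.9 + 10·log₁₀(4/354.937) = 97.9 + (-19.48) = 78.4 dB.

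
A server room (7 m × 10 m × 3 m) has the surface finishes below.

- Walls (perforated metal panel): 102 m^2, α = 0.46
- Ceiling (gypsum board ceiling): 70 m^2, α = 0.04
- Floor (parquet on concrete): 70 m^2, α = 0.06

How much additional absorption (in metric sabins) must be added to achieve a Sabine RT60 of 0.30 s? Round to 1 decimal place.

Equivalent absorption area: A₁ = 102·0.46 + 70·0.04 + 70·0.06 = 53.920 m^2.
For T = 0.30 s, need A₂ = 0.161·V/T = 0.161·210/0.30 = 112.700 sabins.
Additional absorption ΔA = 112.700 − 53.920 = 58.8 sabins.

58.8 sabins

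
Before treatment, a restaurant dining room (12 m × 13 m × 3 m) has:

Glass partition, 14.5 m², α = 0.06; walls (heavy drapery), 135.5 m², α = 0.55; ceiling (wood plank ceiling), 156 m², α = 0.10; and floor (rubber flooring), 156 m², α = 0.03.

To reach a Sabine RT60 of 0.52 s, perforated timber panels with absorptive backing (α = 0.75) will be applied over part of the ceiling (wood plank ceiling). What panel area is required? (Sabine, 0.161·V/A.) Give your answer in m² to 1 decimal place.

A₁ = Σ Sᵢαᵢ = 14.5*0.06 + 135.5*0.55 + 156*0.10 + 156*0.03 = 95.675 sabins.
V = 468 m³. Target absorption A₂ = 0.161 × 468 / 0.52 = 144.900 sabins.
Absorption to add: 144.900 − 95.675 = 49.225 sabins.
Each m² of panel replacing the ceiling (wood plank ceiling) adds (0.75 − 0.10) = 0.65 sabins.
Area = ΔA/Δα = 49.225/0.65 = 75.7 m².

75.7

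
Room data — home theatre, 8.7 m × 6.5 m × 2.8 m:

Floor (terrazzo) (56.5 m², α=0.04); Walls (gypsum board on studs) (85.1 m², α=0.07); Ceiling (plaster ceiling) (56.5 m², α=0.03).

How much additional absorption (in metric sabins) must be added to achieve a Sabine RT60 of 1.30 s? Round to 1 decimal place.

Equivalent absorption area: A₁ = 56.5·0.04 + 85.1·0.07 + 56.5·0.03 = 9.912 m².
Target A₂ = 0.161·158.34/1.30 = 19.610 sabins (V = 158.34 m³).
Shortfall: 19.610 − 9.912 = 9.7 sabins.

9.7 sabins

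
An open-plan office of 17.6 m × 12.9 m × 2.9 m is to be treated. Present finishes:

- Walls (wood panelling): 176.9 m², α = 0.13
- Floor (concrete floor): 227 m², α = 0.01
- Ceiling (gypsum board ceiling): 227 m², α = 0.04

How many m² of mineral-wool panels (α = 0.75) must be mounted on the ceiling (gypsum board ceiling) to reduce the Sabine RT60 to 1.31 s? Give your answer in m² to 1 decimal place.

65.6

Summing Sᵢαᵢ: 22.997 + 2.270 + 9.080 → A₁ = 34.347 sabins.
V = 658.416 m³. Target absorption A₂ = 0.161 × 658.416 / 1.31 = 80.920 sabins.
ΔA needed = 80.920 − 34.347 = 46.573 sabins.
Net gain per m²: Δα = 0.75 − 0.04 = 0.71.
Area = ΔA/Δα = 46.573/0.71 = 65.6 m².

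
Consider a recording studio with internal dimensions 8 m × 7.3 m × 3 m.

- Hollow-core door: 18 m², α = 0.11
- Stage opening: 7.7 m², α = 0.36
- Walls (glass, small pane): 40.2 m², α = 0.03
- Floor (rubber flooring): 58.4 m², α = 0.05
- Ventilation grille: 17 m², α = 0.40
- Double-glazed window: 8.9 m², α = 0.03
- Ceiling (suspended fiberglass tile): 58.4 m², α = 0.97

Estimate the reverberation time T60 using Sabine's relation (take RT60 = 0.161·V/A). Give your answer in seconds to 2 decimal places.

0.39 sec

Total absorption A = 18*0.11 + 7.7*0.36 + 40.2*0.03 + 58.4*0.05 + 17*0.40 + 8.9*0.03 + 58.4*0.97
  = 1.980 + 2.772 + 1.206 + 2.920 + 6.800 + 0.267 + 56.648 = 72.593 m² sabins.
V = 8·7.3·3 = 175.2 m³.
T = 0.161 V/A = 0.161·175.2/72.593 = 0.39 s.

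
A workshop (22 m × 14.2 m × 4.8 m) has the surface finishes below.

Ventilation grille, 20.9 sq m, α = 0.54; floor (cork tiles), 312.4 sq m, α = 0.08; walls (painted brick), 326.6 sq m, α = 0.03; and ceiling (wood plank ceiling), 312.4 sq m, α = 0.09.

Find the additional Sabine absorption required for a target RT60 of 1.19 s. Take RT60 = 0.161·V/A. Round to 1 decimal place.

Equivalent absorption area: A₁ = 20.9*0.54 + 312.4*0.08 + 326.6*0.03 + 312.4*0.09 = 74.192 sq m.
Target A₂ = 0.161·1499.52/1.19 = 202.876 sabins (V = 1499.52 m³).
ΔA = A₂ − A₁ = 202.876 − 74.192 = 128.7 sabins.

128.7 sabins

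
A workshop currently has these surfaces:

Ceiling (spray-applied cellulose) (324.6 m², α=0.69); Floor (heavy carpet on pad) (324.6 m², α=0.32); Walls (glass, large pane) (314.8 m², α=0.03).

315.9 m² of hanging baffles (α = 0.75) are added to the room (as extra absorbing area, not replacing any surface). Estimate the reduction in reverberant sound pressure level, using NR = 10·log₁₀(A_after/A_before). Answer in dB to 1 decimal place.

A_before = Σ Sᵢαᵢ = 324.6·0.69 + 324.6·0.32 + 314.8·0.03 = 337.290 sabins.
Added absorption = 315.9 × 0.75 = 236.925 sabins.
New total A_after = 574.215 sabins.
NR = 10·log₁₀(574.215/337.290) = 2.3 dB.

2.3 dB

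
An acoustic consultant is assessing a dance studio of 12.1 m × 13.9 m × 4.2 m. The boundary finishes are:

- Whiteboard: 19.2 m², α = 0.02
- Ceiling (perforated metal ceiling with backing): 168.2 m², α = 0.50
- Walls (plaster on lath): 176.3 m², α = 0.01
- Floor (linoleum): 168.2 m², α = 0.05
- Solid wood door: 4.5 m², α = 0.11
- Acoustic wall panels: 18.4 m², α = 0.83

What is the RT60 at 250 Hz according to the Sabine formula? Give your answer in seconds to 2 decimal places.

Summing Sᵢαᵢ: 0.384 + 84.100 + 1.763 + 8.410 + 0.495 + 15.272 → A = 110.424 sabins.
V = 12.1·13.9·4.2 = 706.398 m³.
Sabine: RT60 = 0.161 × 706.398 / 110.424 = 1.03 s.

1.03 s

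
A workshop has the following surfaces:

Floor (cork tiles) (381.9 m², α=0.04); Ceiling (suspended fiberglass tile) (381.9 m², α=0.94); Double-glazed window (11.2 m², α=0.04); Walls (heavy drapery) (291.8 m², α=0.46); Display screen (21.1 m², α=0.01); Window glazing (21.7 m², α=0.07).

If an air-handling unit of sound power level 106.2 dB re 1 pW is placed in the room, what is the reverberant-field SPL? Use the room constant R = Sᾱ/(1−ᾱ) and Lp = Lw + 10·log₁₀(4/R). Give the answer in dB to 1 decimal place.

82.5 dB

Σ(Sᵢαᵢ) = 381.9·0.04 + 381.9·0.94 + 11.2·0.04 + 291.8·0.46 + 21.1·0.01 + 21.7·0.07 = 510.668; total area S = 1109.6 m².
ᾱ = 0.4602, so room constant R = A/(1−ᾱ) = 946.032 m².
Lp = 106.2 + 10·log₁₀(4/946.032) = 106.2 + (-23.74) = 82.5 dB.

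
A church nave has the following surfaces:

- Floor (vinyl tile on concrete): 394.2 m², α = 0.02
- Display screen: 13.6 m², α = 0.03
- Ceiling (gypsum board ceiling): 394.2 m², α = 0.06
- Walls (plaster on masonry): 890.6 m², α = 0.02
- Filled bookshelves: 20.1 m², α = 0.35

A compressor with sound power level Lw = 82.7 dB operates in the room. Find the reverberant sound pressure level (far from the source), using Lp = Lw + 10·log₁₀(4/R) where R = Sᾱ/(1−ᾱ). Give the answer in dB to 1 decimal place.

71.0 dB

A = 56.791 sabins; S = 1712.7 m².
ᾱ = 0.0332, so room constant R = A/(1−ᾱ) = 58.741 m².
Lp = Lw + 10 log₁₀(4/R) = 82.7 -11.67 = 71.0 dB.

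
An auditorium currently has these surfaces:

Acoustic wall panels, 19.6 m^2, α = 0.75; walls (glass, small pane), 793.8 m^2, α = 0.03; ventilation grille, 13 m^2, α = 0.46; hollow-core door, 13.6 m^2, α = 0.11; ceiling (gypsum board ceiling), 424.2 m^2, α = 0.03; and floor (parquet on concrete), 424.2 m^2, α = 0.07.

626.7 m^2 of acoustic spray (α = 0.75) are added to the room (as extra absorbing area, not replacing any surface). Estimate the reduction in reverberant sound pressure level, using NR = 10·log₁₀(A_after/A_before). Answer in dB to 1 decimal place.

8.0 dB

Total absorption A_before = 19.6·0.75 + 793.8·0.03 + 13·0.46 + 13.6·0.11 + 424.2·0.03 + 424.2·0.07
  = 14.700 + 23.814 + 5.980 + 1.496 + 12.726 + 29.694 = 88.410 m^2 sabins.
Added absorption = 626.7 × 0.75 = 470.025 sabins.
New total A_after = 558.435 sabins.
NR = 10·log₁₀(558.435/88.410) = 8.0 dB.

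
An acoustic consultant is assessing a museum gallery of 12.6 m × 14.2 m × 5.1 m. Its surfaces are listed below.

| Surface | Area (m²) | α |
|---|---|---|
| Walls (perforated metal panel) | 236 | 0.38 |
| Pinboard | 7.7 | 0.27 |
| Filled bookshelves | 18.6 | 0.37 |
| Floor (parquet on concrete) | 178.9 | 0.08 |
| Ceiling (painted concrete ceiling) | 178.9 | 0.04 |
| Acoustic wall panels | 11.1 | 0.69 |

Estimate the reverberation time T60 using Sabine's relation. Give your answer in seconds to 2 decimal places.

Total absorption A = 236×0.38 + 7.7×0.27 + 18.6×0.37 + 178.9×0.08 + 178.9×0.04 + 11.1×0.69
  = 89.680 + 2.079 + 6.882 + 14.312 + 7.156 + 7.659 = 127.768 m² sabins.
Room volume: 912.492 m³.
Sabine: RT60 = 0.161 × 912.492 / 127.768 = 1.15 s.

1.15 sec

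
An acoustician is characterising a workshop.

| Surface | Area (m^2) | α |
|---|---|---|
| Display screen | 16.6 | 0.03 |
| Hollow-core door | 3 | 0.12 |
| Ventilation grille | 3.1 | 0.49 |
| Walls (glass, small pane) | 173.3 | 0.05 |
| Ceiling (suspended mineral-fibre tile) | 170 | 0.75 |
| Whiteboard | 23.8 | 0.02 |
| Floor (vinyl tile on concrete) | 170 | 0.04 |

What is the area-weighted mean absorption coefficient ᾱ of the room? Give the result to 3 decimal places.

Total surface area S = 559.8 m^2.
A = 16.6·0.03 + 3·0.12 + 3.1·0.49 + 173.3·0.05 + 170·0.75 + 23.8·0.02 + 170·0.04 = 145.818 sabins.
ᾱ = 145.818 / 559.8 = 0.260.

0.260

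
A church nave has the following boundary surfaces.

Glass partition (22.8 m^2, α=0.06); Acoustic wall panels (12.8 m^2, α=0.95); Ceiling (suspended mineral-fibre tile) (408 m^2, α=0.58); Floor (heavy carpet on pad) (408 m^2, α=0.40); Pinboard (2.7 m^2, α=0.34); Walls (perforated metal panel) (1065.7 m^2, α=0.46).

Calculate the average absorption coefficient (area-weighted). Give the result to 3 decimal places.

S = Σ Sᵢ = 22.8 + 12.8 + 408 + 408 + 2.7 + 1065.7 = 1920.0 m^2.
Weighted sum Σ Sα = 904.508.
ᾱ = 904.508 / 1920.0 = 0.471.

0.471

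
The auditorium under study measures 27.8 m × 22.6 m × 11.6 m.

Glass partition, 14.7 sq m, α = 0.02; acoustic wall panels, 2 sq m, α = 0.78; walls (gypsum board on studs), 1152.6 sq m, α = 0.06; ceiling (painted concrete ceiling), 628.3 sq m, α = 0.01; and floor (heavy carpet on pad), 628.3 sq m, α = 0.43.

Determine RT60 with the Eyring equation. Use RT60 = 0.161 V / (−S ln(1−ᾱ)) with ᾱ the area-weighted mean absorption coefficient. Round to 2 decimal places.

Total surface area S = 14.7 + 2 + 1152.6 + 628.3 + 628.3 = 2425.9 sq m.
Absorption A = 14.7×0.02 + 2×0.78 + 1152.6×0.06 + 628.3×0.01 + 628.3×0.43 = 347.462 sabins.
ᾱ = 347.462 / 2425.9 = 0.1432.
Eyring denominator: −S ln(1−ᾱ) = 374.925.
V = 27.8 × 22.6 × 11.6 = 7288.048 m³.
T = 0.161·V/[−S·ln(1−ᾱ)] = 0.161·7288.048/374.925 = 3.13 s.

3.13 s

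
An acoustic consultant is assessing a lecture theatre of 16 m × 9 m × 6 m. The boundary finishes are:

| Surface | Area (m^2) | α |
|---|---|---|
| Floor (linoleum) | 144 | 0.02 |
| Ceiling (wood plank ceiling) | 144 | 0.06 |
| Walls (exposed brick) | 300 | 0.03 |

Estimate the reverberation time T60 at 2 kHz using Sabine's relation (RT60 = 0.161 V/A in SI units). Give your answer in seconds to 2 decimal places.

Total absorption A = 144·0.02 + 144·0.06 + 300·0.03
  = 2.880 + 8.640 + 9.000 = 20.520 m^2 sabins.
V = 16·9·6 = 864 m³.
Sabine: RT60 = 0.161 × 864 / 20.520 = 6.78 s.

6.78 sec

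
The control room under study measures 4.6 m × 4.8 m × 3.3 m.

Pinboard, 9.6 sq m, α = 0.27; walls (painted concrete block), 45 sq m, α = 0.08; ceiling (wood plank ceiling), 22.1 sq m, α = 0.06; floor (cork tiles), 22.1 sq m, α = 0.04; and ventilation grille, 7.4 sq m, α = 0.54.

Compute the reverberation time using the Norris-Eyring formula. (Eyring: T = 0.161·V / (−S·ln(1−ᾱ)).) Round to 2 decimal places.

0.89 s

Total surface area S = 9.6 + 45 + 22.1 + 22.1 + 7.4 = 106.2 sq m.
Σ(Sᵢαᵢ) = 9.6×0.27 + 45×0.08 + 22.1×0.06 + 22.1×0.04 + 7.4×0.54 = 12.398.
ᾱ = 12.398 / 106.2 = 0.1167.
Eyring denominator: −S ln(1−ᾱ) = 13.178.
V = 4.6 × 4.8 × 3.3 = 72.864 m³.
RT60 = 0.161 × 72.864 / 13.178 = 0.89 s.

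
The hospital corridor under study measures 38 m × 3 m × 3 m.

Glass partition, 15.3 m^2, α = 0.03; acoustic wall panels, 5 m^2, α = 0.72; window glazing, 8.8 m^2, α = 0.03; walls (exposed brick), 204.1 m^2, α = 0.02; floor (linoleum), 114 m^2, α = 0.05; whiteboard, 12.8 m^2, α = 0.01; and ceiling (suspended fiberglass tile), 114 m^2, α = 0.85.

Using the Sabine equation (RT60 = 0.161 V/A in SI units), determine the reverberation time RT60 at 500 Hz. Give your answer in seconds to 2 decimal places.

0.50 seconds

Summing Sᵢαᵢ: 0.459 + 3.600 + 0.264 + 4.082 + 5.700 + 0.128 + 96.900 → A = 111.133 sabins.
Room volume: 342 m³.
RT60 = 0.161 · V / A = 0.161 × 342 / 111.133 = 0.50 s.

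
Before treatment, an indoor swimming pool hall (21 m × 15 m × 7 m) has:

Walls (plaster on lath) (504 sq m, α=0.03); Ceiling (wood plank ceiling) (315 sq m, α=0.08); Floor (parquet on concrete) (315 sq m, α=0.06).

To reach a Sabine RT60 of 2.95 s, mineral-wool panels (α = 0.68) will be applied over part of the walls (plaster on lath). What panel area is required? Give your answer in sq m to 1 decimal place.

A₁ = Σ Sᵢαᵢ = 504·0.03 + 315·0.08 + 315·0.06 = 59.220 sabins.
V = 2205 m³. Target absorption A₂ = 0.161 × 2205 / 2.95 = 120.341 sabins.
ΔA needed = 120.341 − 59.220 = 61.121 sabins.
Net gain per sq m: Δα = 0.68 − 0.03 = 0.65.
Panel area = 61.121 / 0.65 = 94.0 sq m.

94.0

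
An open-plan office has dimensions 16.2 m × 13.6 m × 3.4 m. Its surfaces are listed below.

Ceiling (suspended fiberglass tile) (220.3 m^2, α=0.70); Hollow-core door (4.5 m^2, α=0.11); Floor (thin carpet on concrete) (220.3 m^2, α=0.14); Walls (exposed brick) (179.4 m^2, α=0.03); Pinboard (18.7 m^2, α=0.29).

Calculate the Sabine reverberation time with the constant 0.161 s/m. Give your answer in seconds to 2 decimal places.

0.61 seconds

Total absorption A = 220.3·0.70 + 4.5·0.11 + 220.3·0.14 + 179.4·0.03 + 18.7·0.29
  = 154.210 + 0.495 + 30.842 + 5.382 + 5.423 = 196.352 m^2 sabins.
Volume V = 16.2 × 13.6 × 3.4 = 749.088 m³.
Sabine: RT60 = 0.161 × 749.088 / 196.352 = 0.61 s.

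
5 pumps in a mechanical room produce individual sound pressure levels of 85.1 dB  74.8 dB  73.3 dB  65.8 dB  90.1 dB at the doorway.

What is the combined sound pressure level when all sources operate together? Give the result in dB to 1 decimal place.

91.5 dB

Converting to relative power and adding: 10^(85.1/10) + 10^(74.8/10) + 10^(73.3/10) + 10^(65.8/10) + 10^(90.1/10) = 1.402e+09.
Back to dB: 10·log₁₀ Σ = 91.5 dB.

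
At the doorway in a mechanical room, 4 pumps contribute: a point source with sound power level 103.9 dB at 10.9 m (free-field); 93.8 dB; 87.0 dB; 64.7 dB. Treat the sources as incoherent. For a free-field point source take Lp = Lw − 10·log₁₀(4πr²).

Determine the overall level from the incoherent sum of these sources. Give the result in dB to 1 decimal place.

Source at 10.9 m: Lp = 103.9 − 10·log₁₀(4π·10.9²) = 103.9 − 10·log₁₀(1493.010) = 72.2 dB.
Converting to relative power and adding: 10^(72.2/10) + 10^(93.8/10) + 10^(87.0/10) + 10^(64.7/10) = 2.92e+09.
L_total = 10·log₁₀(2.92e+09) = 94.7 dB.

94.7 dB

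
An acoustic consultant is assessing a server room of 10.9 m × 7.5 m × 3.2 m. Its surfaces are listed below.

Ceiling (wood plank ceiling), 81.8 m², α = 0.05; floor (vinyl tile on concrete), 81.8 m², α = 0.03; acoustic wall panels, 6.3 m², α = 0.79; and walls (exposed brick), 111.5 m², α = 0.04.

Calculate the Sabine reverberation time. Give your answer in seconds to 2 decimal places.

A = Σ Sᵢαᵢ = 81.8*0.05 + 81.8*0.03 + 6.3*0.79 + 111.5*0.04 = 15.981 sabins.
Room volume: 261.6 m³.
RT60 = 0.161 · V / A = 0.161 × 261.6 / 15.981 = 2.64 s.

2.64 s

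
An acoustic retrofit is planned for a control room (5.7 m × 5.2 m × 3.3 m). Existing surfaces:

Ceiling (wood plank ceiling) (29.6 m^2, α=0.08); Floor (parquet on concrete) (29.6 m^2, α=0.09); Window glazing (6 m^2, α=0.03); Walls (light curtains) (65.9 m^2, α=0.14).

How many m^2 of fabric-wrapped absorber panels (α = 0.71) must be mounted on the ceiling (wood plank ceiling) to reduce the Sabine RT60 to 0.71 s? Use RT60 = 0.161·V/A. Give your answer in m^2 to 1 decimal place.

A₁ = Σ Sᵢαᵢ = 29.6·0.08 + 29.6·0.09 + 6·0.03 + 65.9·0.14 = 14.438 sabins.
V = 97.812 m³. Target absorption A₂ = 0.161 × 97.812 / 0.71 = 22.180 sabins.
ΔA needed = 22.180 − 14.438 = 7.742 sabins.
Each m^2 of panel replacing the ceiling (wood plank ceiling) adds (0.71 − 0.08) = 0.63 sabins.
Area = ΔA/Δα = 7.742/0.63 = 12.3 m^2.

12.3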